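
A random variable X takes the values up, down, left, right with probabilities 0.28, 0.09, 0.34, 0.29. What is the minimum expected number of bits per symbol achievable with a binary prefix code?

2 bits/symbol

Repeatedly combine the two least-probable nodes; the expected code length is the sum of the merged weights.
merge 9/100 + 7/25 → 37/100
merge 29/100 + 17/50 → 63/100
merge 37/100 + 63/100 → 1
L = 37/100 + 63/100 + 1 = 2 bits/symbol.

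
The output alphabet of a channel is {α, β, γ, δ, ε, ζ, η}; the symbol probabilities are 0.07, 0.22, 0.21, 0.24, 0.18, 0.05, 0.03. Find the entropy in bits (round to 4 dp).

H = −Σ pᵢ log₂ pᵢ.
−0.07·log₂(0.07) = 0.2686
−0.22·log₂(0.22) = 0.4806
−0.21·log₂(0.21) = 0.4728
−0.24·log₂(0.24) = 0.4941
−0.18·log₂(0.18) = 0.4453
−0.05·log₂(0.05) = 0.2161
−0.03·log₂(0.03) = 0.1518
Sum ≈ 2.5293 → 2.5293 bits.

2.5293 bits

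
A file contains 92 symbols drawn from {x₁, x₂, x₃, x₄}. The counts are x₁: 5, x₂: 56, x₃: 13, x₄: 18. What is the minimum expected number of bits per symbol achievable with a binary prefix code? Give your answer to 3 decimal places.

1.587 bits/symbol

Probabilities are the counts divided by 92.
Repeatedly combine the two least-probable nodes; the expected code length is the sum of the merged weights.
merge 5/92 + 13/92 → 9/46
merge 9/46 + 9/46 → 9/23
merge 9/23 + 14/23 → 1
L = 9/46 + 9/23 + 1 = 73/46 ≈ 1.587 bits/symbol.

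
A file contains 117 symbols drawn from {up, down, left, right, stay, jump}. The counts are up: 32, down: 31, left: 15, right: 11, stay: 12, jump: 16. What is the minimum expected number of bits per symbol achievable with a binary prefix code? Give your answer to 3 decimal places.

2.462 bits/symbol

Probabilities are the counts divided by 117.
Repeatedly combine the two least-probable nodes; the expected code length is the sum of the merged weights.
merge 11/117 + 4/39 → 23/117
merge 5/39 + 16/117 → 31/117
merge 23/117 + 31/117 → 6/13
merge 31/117 + 32/117 → 7/13
merge 6/13 + 7/13 → 1
L = 23/117 + 31/117 + 6/13 + 7/13 + 1 = 32/13 ≈ 2.462 bits/symbol.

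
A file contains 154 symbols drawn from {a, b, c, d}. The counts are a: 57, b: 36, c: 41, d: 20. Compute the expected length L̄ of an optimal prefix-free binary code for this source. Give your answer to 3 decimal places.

1.994 bits/symbol

Probabilities are the counts divided by 154.
Repeatedly combine the two least-probable nodes; the expected code length is the sum of the merged weights.
merge 10/77 + 18/77 → 4/11
merge 41/154 + 4/11 → 97/154
merge 57/154 + 97/154 → 1
L = 4/11 + 97/154 + 1 = 307/154 ≈ 1.994 bits/symbol.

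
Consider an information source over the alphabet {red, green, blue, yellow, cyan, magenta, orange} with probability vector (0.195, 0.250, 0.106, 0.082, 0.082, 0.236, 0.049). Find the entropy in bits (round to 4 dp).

2.5997 bits

H = −Σ pᵢ log₂ pᵢ.
−0.195·log₂(0.195) = 0.4599
−0.250·log₂(0.250) = 0.5000
−0.106·log₂(0.106) = 0.3432
−0.082·log₂(0.082) = 0.2959
−0.082·log₂(0.082) = 0.2959
−0.236·log₂(0.236) = 0.4916
−0.049·log₂(0.049) = 0.2132
Sum ≈ 2.5997 → 2.5997 bits.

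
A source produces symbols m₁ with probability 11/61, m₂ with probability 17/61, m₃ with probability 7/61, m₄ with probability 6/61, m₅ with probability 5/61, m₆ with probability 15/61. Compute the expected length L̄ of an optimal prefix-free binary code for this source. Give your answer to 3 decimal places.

Repeatedly combine the two least-probable nodes; the expected code length is the sum of the merged weights.
merge 5/61 + 6/61 → 11/61
merge 7/61 + 11/61 → 18/61
merge 11/61 + 15/61 → 26/61
merge 17/61 + 18/61 → 35/61
merge 26/61 + 35/61 → 1
L = 11/61 + 18/61 + 26/61 + 35/61 + 1 = 151/61 ≈ 2.475 bits/symbol.

2.475 bits/symbol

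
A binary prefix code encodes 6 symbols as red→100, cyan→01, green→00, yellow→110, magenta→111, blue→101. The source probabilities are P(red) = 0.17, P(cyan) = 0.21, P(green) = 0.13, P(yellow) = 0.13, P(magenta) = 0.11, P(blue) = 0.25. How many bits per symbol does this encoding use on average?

2.66 bits/symbol

L̄ = Σ pᵢ·ℓᵢ = 0.17·3 + 0.21·2 + 0.13·2 + 0.13·3 + 0.11·3 + 0.25·3 = 2.66 bits/symbol.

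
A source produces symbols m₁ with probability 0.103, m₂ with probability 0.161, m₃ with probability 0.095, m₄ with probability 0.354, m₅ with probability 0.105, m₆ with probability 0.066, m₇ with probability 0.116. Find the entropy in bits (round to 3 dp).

2.576 bits

H = −Σ pᵢ log₂ pᵢ.
−0.103·log₂(0.103) = 0.3378
−0.161·log₂(0.161) = 0.4242
−0.095·log₂(0.095) = 0.3226
−0.354·log₂(0.354) = 0.5304
−0.105·log₂(0.105) = 0.3414
−0.066·log₂(0.066) = 0.2588
−0.116·log₂(0.116) = 0.3605
Sum ≈ 2.5757 → 2.576 bits.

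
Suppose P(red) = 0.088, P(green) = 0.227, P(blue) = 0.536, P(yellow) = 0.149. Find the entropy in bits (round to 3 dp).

H = −Σ pᵢ log₂ pᵢ.
−0.088·log₂(0.088) = 0.3086
−0.227·log₂(0.227) = 0.4856
−0.536·log₂(0.536) = 0.4822
−0.149·log₂(0.149) = 0.4092
Sum ≈ 1.6856 → 1.686 bits.

1.686 bits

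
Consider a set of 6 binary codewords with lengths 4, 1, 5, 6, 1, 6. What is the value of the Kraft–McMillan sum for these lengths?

With common denominator 2^6 = 64: Σ 2^(−ℓᵢ) = 4/64 + 32/64 + 2/64 + 1/64 + 32/64 + 1/64 = 72/64 = 1.125.

1.125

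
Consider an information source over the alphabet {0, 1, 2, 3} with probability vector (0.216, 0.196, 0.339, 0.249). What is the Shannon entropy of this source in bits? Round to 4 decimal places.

H = −Σ pᵢ log₂ pᵢ.
−0.216·log₂(0.216) = 0.4776
−0.196·log₂(0.196) = 0.4608
−0.339·log₂(0.339) = 0.5291
−0.249·log₂(0.249) = 0.4994
Sum ≈ 1.9669 → 1.9669 bits.

1.9669 bits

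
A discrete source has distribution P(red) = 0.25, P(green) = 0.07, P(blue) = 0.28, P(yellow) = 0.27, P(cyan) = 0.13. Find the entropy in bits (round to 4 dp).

H = −Σ pᵢ log₂ pᵢ.
−0.25·log₂(0.25) = 0.5000
−0.07·log₂(0.07) = 0.2686
−0.28·log₂(0.28) = 0.5142
−0.27·log₂(0.27) = 0.5100
−0.13·log₂(0.13) = 0.3826
Sum ≈ 2.1754 → 2.1754 bits.

2.1754 bits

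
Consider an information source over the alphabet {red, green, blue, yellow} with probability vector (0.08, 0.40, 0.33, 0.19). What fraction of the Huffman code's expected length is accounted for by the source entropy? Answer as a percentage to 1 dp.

Entropy H = −Σ p log₂ p ≈ 1.8033 bits.
Huffman merges: 2/25+19/100→27/100; 27/100+33/100→3/5; 2/5+3/5→1. L = 187/100 ≈ 1.8700.
Efficiency = H/L = 1.8033/1.8700 = 96.4%.

96.4%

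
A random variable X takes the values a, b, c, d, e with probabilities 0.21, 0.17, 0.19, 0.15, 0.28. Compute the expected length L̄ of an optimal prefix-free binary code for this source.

Repeatedly combine the two least-probable nodes; the expected code length is the sum of the merged weights.
merge 3/20 + 17/100 → 8/25
merge 19/100 + 21/100 → 2/5
merge 7/25 + 8/25 → 3/5
merge 2/5 + 3/5 → 1
L = 8/25 + 2/5 + 3/5 + 1 = 58/25 = 2.32 bits/symbol.

2.32 bits/symbol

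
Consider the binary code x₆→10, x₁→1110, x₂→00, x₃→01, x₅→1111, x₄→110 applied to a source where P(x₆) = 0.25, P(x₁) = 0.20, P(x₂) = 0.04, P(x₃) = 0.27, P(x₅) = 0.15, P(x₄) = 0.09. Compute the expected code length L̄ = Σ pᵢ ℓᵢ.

2.79 bits/symbol

L̄ = Σ pᵢ·ℓᵢ = 0.25·2 + 0.20·4 + 0.04·2 + 0.27·2 + 0.15·4 + 0.09·3 = 2.79 bits/symbol.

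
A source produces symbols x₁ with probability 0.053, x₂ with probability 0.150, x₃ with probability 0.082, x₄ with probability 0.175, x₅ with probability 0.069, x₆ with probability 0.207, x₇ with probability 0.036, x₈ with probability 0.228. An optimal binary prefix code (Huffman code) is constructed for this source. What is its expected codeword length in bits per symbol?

2.805 bits/symbol

Repeatedly combine the two least-probable nodes; the expected code length is the sum of the merged weights.
merge 9/250 + 53/1000 → 89/1000
merge 69/1000 + 41/500 → 151/1000
merge 89/1000 + 3/20 → 239/1000
merge 151/1000 + 7/40 → 163/500
merge 207/1000 + 57/250 → 87/200
merge 239/1000 + 163/500 → 113/200
merge 87/200 + 113/200 → 1
L = 89/1000 + 151/1000 + 239/1000 + 163/500 + 87/200 + 113/200 + 1 = 561/200 = 2.805 bits/symbol.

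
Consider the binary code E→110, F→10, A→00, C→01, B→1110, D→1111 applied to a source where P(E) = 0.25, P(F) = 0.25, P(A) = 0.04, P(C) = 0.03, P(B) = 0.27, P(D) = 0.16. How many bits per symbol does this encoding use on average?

3.11 bits/symbol

L̄ = Σ pᵢ·ℓᵢ = 0.25·3 + 0.25·2 + 0.04·2 + 0.03·2 + 0.27·4 + 0.16·4 = 3.11 bits/symbol.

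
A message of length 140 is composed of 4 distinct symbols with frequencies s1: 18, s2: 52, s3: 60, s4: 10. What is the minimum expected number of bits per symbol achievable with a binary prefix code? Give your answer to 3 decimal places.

Probabilities are the counts divided by 140.
Repeatedly combine the two least-probable nodes; the expected code length is the sum of the merged weights.
merge 1/14 + 9/70 → 1/5
merge 1/5 + 13/35 → 4/7
merge 3/7 + 4/7 → 1
L = 1/5 + 4/7 + 1 = 62/35 ≈ 1.771 bits/symbol.

1.771 bits/symbol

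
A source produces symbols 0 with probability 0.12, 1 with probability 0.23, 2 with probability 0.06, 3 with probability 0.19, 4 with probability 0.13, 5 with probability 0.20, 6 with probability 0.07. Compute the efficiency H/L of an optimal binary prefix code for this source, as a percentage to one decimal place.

98.9%

Entropy H = −Σ p log₂ p ≈ 2.6691 bits.
Huffman merges: 3/50+7/100→13/100; 3/25+13/100→1/4; 13/100+19/100→8/25; 1/5+23/100→43/100; 1/4+8/25→57/100; 43/100+57/100→1. L = 27/10 ≈ 2.7000.
Efficiency = H/L = 2.6691/2.7000 = 98.9%.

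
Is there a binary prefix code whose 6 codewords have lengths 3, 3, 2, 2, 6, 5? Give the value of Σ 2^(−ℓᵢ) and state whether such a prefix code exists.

0.796875; yes

With common denominator 2^6 = 64: Σ 2^(−ℓᵢ) = 8/64 + 8/64 + 16/64 + 16/64 + 1/64 + 2/64 = 51/64 = 0.796875.
Kraft's inequality requires Σ ≤ 1; here Σ = 0.796875 ≤ 1, so such a prefix code exists.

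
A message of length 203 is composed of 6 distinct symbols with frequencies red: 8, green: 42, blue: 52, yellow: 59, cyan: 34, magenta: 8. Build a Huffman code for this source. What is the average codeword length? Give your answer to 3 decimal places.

2.325 bits/symbol

Probabilities are the counts divided by 203.
Repeatedly combine the two least-probable nodes; the expected code length is the sum of the merged weights.
merge 8/203 + 8/203 → 16/203
merge 16/203 + 34/203 → 50/203
merge 6/29 + 50/203 → 92/203
merge 52/203 + 59/203 → 111/203
merge 92/203 + 111/203 → 1
L = 16/203 + 50/203 + 92/203 + 111/203 + 1 = 472/203 ≈ 2.325 bits/symbol.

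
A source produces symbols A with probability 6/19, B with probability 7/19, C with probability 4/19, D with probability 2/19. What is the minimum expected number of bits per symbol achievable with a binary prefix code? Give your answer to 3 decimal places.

1.947 bits/symbol

Repeatedly combine the two least-probable nodes; the expected code length is the sum of the merged weights.
merge 2/19 + 4/19 → 6/19
merge 6/19 + 6/19 → 12/19
merge 7/19 + 12/19 → 1
L = 6/19 + 12/19 + 1 = 37/19 ≈ 1.947 bits/symbol.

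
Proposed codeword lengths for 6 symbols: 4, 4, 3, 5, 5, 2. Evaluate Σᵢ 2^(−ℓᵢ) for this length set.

With common denominator 2^5 = 32: Σ 2^(−ℓᵢ) = 2/32 + 2/32 + 4/32 + 1/32 + 1/32 + 8/32 = 18/32 = 0.5625.

0.5625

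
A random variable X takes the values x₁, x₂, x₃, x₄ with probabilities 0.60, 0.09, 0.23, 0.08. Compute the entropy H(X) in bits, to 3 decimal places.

H = −Σ pᵢ log₂ pᵢ.
−0.60·log₂(0.60) = 0.4422
−0.09·log₂(0.09) = 0.3127
−0.23·log₂(0.23) = 0.4877
−0.08·log₂(0.08) = 0.2915
Sum ≈ 1.5340 → 1.534 bits.

1.534 bits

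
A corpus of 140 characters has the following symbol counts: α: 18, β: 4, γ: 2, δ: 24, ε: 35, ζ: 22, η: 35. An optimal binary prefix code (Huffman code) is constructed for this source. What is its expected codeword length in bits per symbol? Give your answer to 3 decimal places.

Probabilities are the counts divided by 140.
Repeatedly combine the two least-probable nodes; the expected code length is the sum of the merged weights.
merge 1/70 + 1/35 → 3/70
merge 3/70 + 9/70 → 6/35
merge 11/70 + 6/35 → 23/70
merge 6/35 + 1/4 → 59/140
merge 1/4 + 23/70 → 81/140
merge 59/140 + 81/140 → 1
L = 3/70 + 6/35 + 23/70 + 59/140 + 81/140 + 1 = 89/35 ≈ 2.543 bits/symbol.

2.543 bits/symbol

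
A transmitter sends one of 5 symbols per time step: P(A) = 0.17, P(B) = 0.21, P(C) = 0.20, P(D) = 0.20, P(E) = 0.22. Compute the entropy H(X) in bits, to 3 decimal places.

H = −Σ pᵢ log₂ pᵢ.
−0.17·log₂(0.17) = 0.4346
−0.21·log₂(0.21) = 0.4728
−0.20·log₂(0.20) = 0.4644
−0.20·log₂(0.20) = 0.4644
−0.22·log₂(0.22) = 0.4806
Sum ≈ 2.3168 → 2.317 bits.

2.317 bits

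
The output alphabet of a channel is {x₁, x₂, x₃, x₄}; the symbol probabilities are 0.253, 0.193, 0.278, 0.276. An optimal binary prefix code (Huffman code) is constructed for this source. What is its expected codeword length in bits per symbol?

2 bits/symbol

Repeatedly combine the two least-probable nodes; the expected code length is the sum of the merged weights.
merge 193/1000 + 253/1000 → 223/500
merge 69/250 + 139/500 → 277/500
merge 223/500 + 277/500 → 1
L = 223/500 + 277/500 + 1 = 2 bits/symbol.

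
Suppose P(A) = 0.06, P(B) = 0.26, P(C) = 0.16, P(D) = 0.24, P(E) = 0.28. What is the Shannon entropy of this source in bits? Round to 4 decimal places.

2.1802 bits

H = −Σ pᵢ log₂ pᵢ.
−0.06·log₂(0.06) = 0.2435
−0.26·log₂(0.26) = 0.5053
−0.16·log₂(0.16) = 0.4230
−0.24·log₂(0.24) = 0.4941
−0.28·log₂(0.28) = 0.5142
Sum ≈ 2.1802 → 2.1802 bits.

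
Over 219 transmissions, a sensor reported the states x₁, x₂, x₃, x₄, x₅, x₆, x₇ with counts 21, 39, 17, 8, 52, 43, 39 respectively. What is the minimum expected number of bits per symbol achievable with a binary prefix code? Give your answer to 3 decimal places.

Probabilities are the counts divided by 219.
Repeatedly combine the two least-probable nodes; the expected code length is the sum of the merged weights.
merge 8/219 + 17/219 → 25/219
merge 7/73 + 25/219 → 46/219
merge 13/73 + 13/73 → 26/73
merge 43/219 + 46/219 → 89/219
merge 52/219 + 26/73 → 130/219
merge 89/219 + 130/219 → 1
L = 25/219 + 46/219 + 26/73 + 89/219 + 130/219 + 1 = 587/219 ≈ 2.680 bits/symbol.

2.680 bits/symbol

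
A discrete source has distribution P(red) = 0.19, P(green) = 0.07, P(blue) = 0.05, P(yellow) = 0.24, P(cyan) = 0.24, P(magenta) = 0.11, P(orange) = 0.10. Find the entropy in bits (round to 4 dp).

H = −Σ pᵢ log₂ pᵢ.
−0.19·log₂(0.19) = 0.4552
−0.07·log₂(0.07) = 0.2686
−0.05·log₂(0.05) = 0.2161
−0.24·log₂(0.24) = 0.4941
−0.24·log₂(0.24) = 0.4941
−0.11·log₂(0.11) = 0.3503
−0.10·log₂(0.10) = 0.3322
Sum ≈ 2.6106 → 2.6106 bits.

2.6106 bits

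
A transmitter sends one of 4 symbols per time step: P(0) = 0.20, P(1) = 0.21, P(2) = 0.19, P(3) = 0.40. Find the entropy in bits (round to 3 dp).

H = −Σ pᵢ log₂ pᵢ.
−0.20·log₂(0.20) = 0.4644
−0.21·log₂(0.21) = 0.4728
−0.19·log₂(0.19) = 0.4552
−0.40·log₂(0.40) = 0.5288
Sum ≈ 1.9212 → 1.921 bits.

1.921 bits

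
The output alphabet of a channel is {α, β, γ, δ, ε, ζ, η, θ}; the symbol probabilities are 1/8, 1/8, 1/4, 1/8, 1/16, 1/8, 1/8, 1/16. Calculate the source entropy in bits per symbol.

2.875 bits

Each probability is a power of 1/2, so log₂(1/p) is an integer.
H = Σ p·log₂(1/p) = 1/8·3 + 1/8·3 + 1/4·2 + 1/8·3 + 1/16·4 + 1/8·3 + 1/8·3 + 1/16·4 = 2.875 bits.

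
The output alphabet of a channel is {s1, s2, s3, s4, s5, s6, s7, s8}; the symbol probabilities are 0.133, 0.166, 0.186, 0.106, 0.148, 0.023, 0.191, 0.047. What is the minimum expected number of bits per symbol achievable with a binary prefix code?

Repeatedly combine the two least-probable nodes; the expected code length is the sum of the merged weights.
merge 23/1000 + 47/1000 → 7/100
merge 7/100 + 53/500 → 22/125
merge 133/1000 + 37/250 → 281/1000
merge 83/500 + 22/125 → 171/500
merge 93/500 + 191/1000 → 377/1000
merge 281/1000 + 171/500 → 623/1000
merge 377/1000 + 623/1000 → 1
L = 7/100 + 22/125 + 281/1000 + 171/500 + 377/1000 + 623/1000 + 1 = 2869/1000 = 2.869 bits/symbol.

2.869 bits/symbol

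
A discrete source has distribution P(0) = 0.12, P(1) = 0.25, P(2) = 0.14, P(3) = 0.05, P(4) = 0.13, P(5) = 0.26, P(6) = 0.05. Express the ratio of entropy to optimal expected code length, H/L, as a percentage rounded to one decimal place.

99.8%

Entropy H = −Σ p log₂ p ≈ 2.5843 bits.
Huffman merges: 1/20+1/20→1/10; 1/10+3/25→11/50; 13/100+7/50→27/100; 11/50+1/4→47/100; 13/50+27/100→53/100; 47/100+53/100→1. L = 259/100 ≈ 2.5900.
Efficiency = H/L = 2.5843/2.5900 = 99.8%.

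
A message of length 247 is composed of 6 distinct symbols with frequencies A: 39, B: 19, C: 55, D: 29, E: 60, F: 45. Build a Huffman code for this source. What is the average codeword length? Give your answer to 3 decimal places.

Probabilities are the counts divided by 247.
Repeatedly combine the two least-probable nodes; the expected code length is the sum of the merged weights.
merge 1/13 + 29/247 → 48/247
merge 3/19 + 45/247 → 84/247
merge 48/247 + 55/247 → 103/247
merge 60/247 + 84/247 → 144/247
merge 103/247 + 144/247 → 1
L = 48/247 + 84/247 + 103/247 + 144/247 + 1 = 626/247 ≈ 2.534 bits/symbol.

2.534 bits/symbol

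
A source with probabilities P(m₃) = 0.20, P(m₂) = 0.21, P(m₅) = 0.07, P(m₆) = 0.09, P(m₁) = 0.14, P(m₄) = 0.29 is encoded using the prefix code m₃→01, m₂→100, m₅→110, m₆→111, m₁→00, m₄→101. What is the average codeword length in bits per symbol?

L̄ = Σ pᵢ·ℓᵢ = 0.20·2 + 0.21·3 + 0.07·3 + 0.09·3 + 0.14·2 + 0.29·3 = 2.66 bits/symbol.

2.66 bits/symbol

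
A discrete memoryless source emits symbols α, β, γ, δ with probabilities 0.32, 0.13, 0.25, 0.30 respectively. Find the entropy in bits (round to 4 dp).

H = −Σ pᵢ log₂ pᵢ.
−0.32·log₂(0.32) = 0.5260
−0.13·log₂(0.13) = 0.3826
−0.25·log₂(0.25) = 0.5000
−0.30·log₂(0.30) = 0.5211
Sum ≈ 1.9298 → 1.9298 bits.

1.9298 bits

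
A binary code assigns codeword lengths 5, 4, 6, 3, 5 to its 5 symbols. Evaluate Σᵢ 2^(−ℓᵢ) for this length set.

0.265625

With common denominator 2^6 = 64: Σ 2^(−ℓᵢ) = 2/64 + 4/64 + 1/64 + 8/64 + 2/64 = 17/64 = 0.265625.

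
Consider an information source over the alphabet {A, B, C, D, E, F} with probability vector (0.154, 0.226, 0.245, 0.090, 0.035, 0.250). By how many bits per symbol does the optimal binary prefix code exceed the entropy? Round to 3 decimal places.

0.024 bits

Entropy H = −Σ p log₂ p ≈ 2.3796 bits.
Huffman merges: 7/200+9/100→1/8; 1/8+77/500→279/1000; 113/500+49/200→471/1000; 1/4+279/1000→529/1000; 471/1000+529/1000→1. L = 601/250 ≈ 2.4040.
L − H = 2.4040 − 2.3796 = 0.024 bits.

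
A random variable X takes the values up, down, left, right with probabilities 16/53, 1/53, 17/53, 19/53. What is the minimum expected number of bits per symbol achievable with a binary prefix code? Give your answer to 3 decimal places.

Repeatedly combine the two least-probable nodes; the expected code length is the sum of the merged weights.
merge 1/53 + 16/53 → 17/53
merge 17/53 + 17/53 → 34/53
merge 19/53 + 34/53 → 1
L = 17/53 + 34/53 + 1 = 104/53 ≈ 1.962 bits/symbol.

1.962 bits/symbol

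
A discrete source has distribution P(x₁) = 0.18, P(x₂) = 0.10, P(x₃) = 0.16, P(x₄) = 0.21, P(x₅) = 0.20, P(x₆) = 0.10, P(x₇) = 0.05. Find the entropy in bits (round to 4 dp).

H = −Σ pᵢ log₂ pᵢ.
−0.18·log₂(0.18) = 0.4453
−0.10·log₂(0.10) = 0.3322
−0.16·log₂(0.16) = 0.4230
−0.21·log₂(0.21) = 0.4728
−0.20·log₂(0.20) = 0.4644
−0.10·log₂(0.10) = 0.3322
−0.05·log₂(0.05) = 0.2161
Sum ≈ 2.6860 → 2.6860 bits.

2.6860 bits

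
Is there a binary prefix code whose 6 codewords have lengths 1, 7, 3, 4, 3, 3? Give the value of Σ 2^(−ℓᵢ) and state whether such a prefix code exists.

0.9453125; yes

With common denominator 2^7 = 128: Σ 2^(−ℓᵢ) = 64/128 + 1/128 + 16/128 + 8/128 + 16/128 + 16/128 = 121/128 = 0.9453125.
Kraft's inequality requires Σ ≤ 1; here Σ = 0.9453125 ≤ 1, so such a prefix code exists.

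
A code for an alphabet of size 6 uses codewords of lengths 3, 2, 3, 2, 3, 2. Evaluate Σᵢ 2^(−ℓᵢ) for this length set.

With common denominator 2^3 = 8: Σ 2^(−ℓᵢ) = 1/8 + 2/8 + 1/8 + 2/8 + 1/8 + 2/8 = 9/8 = 1.125.

1.125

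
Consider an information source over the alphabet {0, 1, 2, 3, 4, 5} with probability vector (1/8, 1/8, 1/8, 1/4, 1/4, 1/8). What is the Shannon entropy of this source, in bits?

Each probability is a power of 1/2, so log₂(1/p) is an integer.
H = Σ p·log₂(1/p) = 1/8·3 + 1/8·3 + 1/8·3 + 1/4·2 + 1/4·2 + 1/8·3 = 2.5 bits.

2.5 bits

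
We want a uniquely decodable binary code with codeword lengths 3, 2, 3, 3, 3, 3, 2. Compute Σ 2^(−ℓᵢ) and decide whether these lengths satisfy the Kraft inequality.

1.125; no

With common denominator 2^3 = 8: Σ 2^(−ℓᵢ) = 1/8 + 2/8 + 1/8 + 1/8 + 1/8 + 1/8 + 2/8 = 9/8 = 1.125.
Kraft's inequality requires Σ ≤ 1; here Σ = 1.125 > 1, so no such prefix code exists.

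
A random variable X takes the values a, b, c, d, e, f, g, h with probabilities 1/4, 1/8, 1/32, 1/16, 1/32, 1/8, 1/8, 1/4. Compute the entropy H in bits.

Each probability is a power of 1/2, so log₂(1/p) is an integer.
H = Σ p·log₂(1/p) = 1/4·2 + 1/8·3 + 1/32·5 + 1/16·4 + 1/32·5 + 1/8·3 + 1/8·3 + 1/4·2 = 2.6875 bits.

2.6875 bits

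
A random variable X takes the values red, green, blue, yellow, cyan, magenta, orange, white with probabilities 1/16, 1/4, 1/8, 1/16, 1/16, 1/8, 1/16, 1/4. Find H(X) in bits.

2.75 bits

Each probability is a power of 1/2, so log₂(1/p) is an integer.
H = Σ p·log₂(1/p) = 1/16·4 + 1/4·2 + 1/8·3 + 1/16·4 + 1/16·4 + 1/8·3 + 1/16·4 + 1/4·2 = 2.75 bits.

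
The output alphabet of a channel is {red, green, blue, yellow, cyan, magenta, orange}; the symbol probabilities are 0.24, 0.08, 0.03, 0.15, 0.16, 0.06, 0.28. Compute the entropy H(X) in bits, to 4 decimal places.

H = −Σ pᵢ log₂ pᵢ.
−0.24·log₂(0.24) = 0.4941
−0.08·log₂(0.08) = 0.2915
−0.03·log₂(0.03) = 0.1518
−0.15·log₂(0.15) = 0.4105
−0.16·log₂(0.16) = 0.4230
−0.06·log₂(0.06) = 0.2435
−0.28·log₂(0.28) = 0.5142
Sum ≈ 2.5287 → 2.5287 bits.

2.5287 bits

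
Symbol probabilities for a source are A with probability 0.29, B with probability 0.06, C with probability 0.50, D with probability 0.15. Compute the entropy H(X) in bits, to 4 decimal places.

1.6720 bits

H = −Σ pᵢ log₂ pᵢ.
−0.29·log₂(0.29) = 0.5179
−0.06·log₂(0.06) = 0.2435
−0.50·log₂(0.50) = 0.5000
−0.15·log₂(0.15) = 0.4105
Sum ≈ 1.6720 → 1.6720 bits.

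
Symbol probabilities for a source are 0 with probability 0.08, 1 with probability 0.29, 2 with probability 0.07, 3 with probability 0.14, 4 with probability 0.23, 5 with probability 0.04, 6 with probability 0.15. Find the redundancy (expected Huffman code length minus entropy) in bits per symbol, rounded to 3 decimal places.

Entropy H = −Σ p log₂ p ≈ 2.5590 bits.
Huffman merges: 1/25+7/100→11/100; 2/25+11/100→19/100; 7/50+3/20→29/100; 19/100+23/100→21/50; 29/100+29/100→29/50; 21/50+29/50→1. L = 259/100 ≈ 2.5900.
L − H = 2.5900 − 2.5590 = 0.031 bits.

0.031 bits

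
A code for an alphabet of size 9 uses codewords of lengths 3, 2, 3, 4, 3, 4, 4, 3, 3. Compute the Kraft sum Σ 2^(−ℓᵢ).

1.0625

With common denominator 2^4 = 16: Σ 2^(−ℓᵢ) = 2/16 + 4/16 + 2/16 + 1/16 + 2/16 + 1/16 + 1/16 + 2/16 + 2/16 = 17/16 = 1.0625.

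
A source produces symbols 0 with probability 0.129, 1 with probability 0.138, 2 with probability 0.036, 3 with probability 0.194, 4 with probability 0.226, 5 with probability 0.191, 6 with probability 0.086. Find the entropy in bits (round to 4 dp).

H = −Σ pᵢ log₂ pᵢ.
−0.129·log₂(0.129) = 0.3811
−0.138·log₂(0.138) = 0.3943
−0.036·log₂(0.036) = 0.1727
−0.194·log₂(0.194) = 0.4590
−0.226·log₂(0.226) = 0.4849
−0.191·log₂(0.191) = 0.4562
−0.086·log₂(0.086) = 0.3044
Sum ≈ 2.6526 → 2.6526 bits.

2.6526 bits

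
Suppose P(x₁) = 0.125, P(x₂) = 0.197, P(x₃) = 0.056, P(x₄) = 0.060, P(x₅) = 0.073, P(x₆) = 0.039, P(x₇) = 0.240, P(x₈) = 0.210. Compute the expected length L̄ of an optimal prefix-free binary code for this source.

2.778 bits/symbol

Repeatedly combine the two least-probable nodes; the expected code length is the sum of the merged weights.
merge 39/1000 + 7/125 → 19/200
merge 3/50 + 73/1000 → 133/1000
merge 19/200 + 1/8 → 11/50
merge 133/1000 + 197/1000 → 33/100
merge 21/100 + 11/50 → 43/100
merge 6/25 + 33/100 → 57/100
merge 43/100 + 57/100 → 1
L = 19/200 + 133/1000 + 11/50 + 33/100 + 43/100 + 57/100 + 1 = 1389/500 = 2.778 bits/symbol.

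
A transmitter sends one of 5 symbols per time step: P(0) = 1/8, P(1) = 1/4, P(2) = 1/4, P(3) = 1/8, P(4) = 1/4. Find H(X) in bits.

2.25 bits

Each probability is a power of 1/2, so log₂(1/p) is an integer.
H = Σ p·log₂(1/p) = 1/8·3 + 1/4·2 + 1/4·2 + 1/8·3 + 1/4·2 = 2.25 bits.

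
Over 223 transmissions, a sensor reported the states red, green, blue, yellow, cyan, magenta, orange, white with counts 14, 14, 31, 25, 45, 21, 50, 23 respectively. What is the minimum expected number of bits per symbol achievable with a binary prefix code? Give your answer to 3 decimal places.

Probabilities are the counts divided by 223.
Repeatedly combine the two least-probable nodes; the expected code length is the sum of the merged weights.
merge 14/223 + 14/223 → 28/223
merge 21/223 + 23/223 → 44/223
merge 25/223 + 28/223 → 53/223
merge 31/223 + 44/223 → 75/223
merge 45/223 + 50/223 → 95/223
merge 53/223 + 75/223 → 128/223
merge 95/223 + 128/223 → 1
L = 28/223 + 44/223 + 53/223 + 75/223 + 95/223 + 128/223 + 1 = 646/223 ≈ 2.897 bits/symbol.

2.897 bits/symbol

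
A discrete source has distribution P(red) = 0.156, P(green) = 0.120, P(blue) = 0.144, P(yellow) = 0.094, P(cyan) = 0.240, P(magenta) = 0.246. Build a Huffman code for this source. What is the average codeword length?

2.514 bits/symbol

Repeatedly combine the two least-probable nodes; the expected code length is the sum of the merged weights.
merge 47/500 + 3/25 → 107/500
merge 18/125 + 39/250 → 3/10
merge 107/500 + 6/25 → 227/500
merge 123/500 + 3/10 → 273/500
merge 227/500 + 273/500 → 1
L = 107/500 + 3/10 + 227/500 + 273/500 + 1 = 1257/500 = 2.514 bits/symbol.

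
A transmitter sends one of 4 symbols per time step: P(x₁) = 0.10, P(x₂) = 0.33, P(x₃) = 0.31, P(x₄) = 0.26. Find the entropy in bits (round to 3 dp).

H = −Σ pᵢ log₂ pᵢ.
−0.10·log₂(0.10) = 0.3322
−0.33·log₂(0.33) = 0.5278
−0.31·log₂(0.31) = 0.5238
−0.26·log₂(0.26) = 0.5053
Sum ≈ 1.8891 → 1.889 bits.

1.889 bits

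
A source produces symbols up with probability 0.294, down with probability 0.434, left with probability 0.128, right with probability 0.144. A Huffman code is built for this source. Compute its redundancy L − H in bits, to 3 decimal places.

Entropy H = −Σ p log₂ p ≈ 1.8241 bits.
Huffman merges: 16/125+18/125→34/125; 34/125+147/500→283/500; 217/500+283/500→1. L = 919/500 ≈ 1.8380.
L − H = 1.8380 − 1.8241 = 0.014 bits.

0.014 bits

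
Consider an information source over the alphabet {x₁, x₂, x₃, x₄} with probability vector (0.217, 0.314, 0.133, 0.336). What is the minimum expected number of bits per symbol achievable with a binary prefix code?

Repeatedly combine the two least-probable nodes; the expected code length is the sum of the merged weights.
merge 133/1000 + 217/1000 → 7/20
merge 157/500 + 42/125 → 13/20
merge 7/20 + 13/20 → 1
L = 7/20 + 13/20 + 1 = 2 bits/symbol.

2 bits/symbol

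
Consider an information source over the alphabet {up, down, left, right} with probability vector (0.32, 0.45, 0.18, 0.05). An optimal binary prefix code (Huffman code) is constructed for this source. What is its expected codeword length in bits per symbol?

1.78 bits/symbol

Repeatedly combine the two least-probable nodes; the expected code length is the sum of the merged weights.
merge 1/20 + 9/50 → 23/100
merge 23/100 + 8/25 → 11/20
merge 9/20 + 11/20 → 1
L = 23/100 + 11/20 + 1 = 89/50 = 1.78 bits/symbol.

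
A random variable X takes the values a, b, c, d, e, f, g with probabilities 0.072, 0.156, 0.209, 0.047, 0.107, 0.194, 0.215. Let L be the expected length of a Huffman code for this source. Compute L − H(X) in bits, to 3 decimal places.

Entropy H = −Σ p log₂ p ≈ 2.6515 bits.
Huffman merges: 47/1000+9/125→119/1000; 107/1000+119/1000→113/500; 39/250+97/500→7/20; 209/1000+43/200→53/125; 113/500+7/20→72/125; 53/125+72/125→1. L = 539/200 ≈ 2.6950.
L − H = 2.6950 − 2.6515 = 0.043 bits.

0.043 bits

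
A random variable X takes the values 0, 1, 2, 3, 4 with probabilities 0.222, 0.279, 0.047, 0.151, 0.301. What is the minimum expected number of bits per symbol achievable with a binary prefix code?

2.198 bits/symbol

Repeatedly combine the two least-probable nodes; the expected code length is the sum of the merged weights.
merge 47/1000 + 151/1000 → 99/500
merge 99/500 + 111/500 → 21/50
merge 279/1000 + 301/1000 → 29/50
merge 21/50 + 29/50 → 1
L = 99/500 + 21/50 + 29/50 + 1 = 1099/500 = 2.198 bits/symbol.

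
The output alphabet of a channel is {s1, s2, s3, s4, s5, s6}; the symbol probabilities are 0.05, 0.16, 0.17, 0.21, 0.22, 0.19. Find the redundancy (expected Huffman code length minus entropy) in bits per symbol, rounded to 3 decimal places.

0.088 bits

Entropy H = −Σ p log₂ p ≈ 2.4823 bits.
Huffman merges: 1/20+4/25→21/100; 17/100+19/100→9/25; 21/100+21/100→21/50; 11/50+9/25→29/50; 21/50+29/50→1. L = 257/100 ≈ 2.5700.
L − H = 2.5700 − 2.4823 = 0.088 bits.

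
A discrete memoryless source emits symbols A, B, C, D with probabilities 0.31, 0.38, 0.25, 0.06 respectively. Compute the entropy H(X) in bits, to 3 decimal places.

H = −Σ pᵢ log₂ pᵢ.
−0.31·log₂(0.31) = 0.5238
−0.38·log₂(0.38) = 0.5305
−0.25·log₂(0.25) = 0.5000
−0.06·log₂(0.06) = 0.2435
Sum ≈ 1.7978 → 1.798 bits.

1.798 bits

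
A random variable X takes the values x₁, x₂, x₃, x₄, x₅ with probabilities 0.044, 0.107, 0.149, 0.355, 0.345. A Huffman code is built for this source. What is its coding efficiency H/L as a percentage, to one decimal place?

96.0%

Entropy H = −Σ p log₂ p ≈ 2.0126 bits.
Huffman merges: 11/250+107/1000→151/1000; 149/1000+151/1000→3/10; 3/10+69/200→129/200; 71/200+129/200→1. L = 262/125 ≈ 2.0960.
Efficiency = H/L = 2.0126/2.0960 = 96.0%.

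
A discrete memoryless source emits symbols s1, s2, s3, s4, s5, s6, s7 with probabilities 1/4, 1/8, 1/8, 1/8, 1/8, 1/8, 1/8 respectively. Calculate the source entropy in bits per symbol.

Each probability is a power of 1/2, so log₂(1/p) is an integer.
H = Σ p·log₂(1/p) = 1/4·2 + 1/8·3 + 1/8·3 + 1/8·3 + 1/8·3 + 1/8·3 + 1/8·3 = 2.75 bits.

2.75 bits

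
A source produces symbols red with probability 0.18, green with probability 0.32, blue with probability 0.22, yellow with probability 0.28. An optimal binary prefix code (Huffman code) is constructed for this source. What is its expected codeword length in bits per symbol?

Repeatedly combine the two least-probable nodes; the expected code length is the sum of the merged weights.
merge 9/50 + 11/50 → 2/5
merge 7/25 + 8/25 → 3/5
merge 2/5 + 3/5 → 1
L = 2/5 + 3/5 + 1 = 2 bits/symbol.

2 bits/symbol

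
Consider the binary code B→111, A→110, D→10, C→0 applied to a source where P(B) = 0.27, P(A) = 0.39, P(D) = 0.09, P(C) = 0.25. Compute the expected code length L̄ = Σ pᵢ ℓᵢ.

L̄ = Σ pᵢ·ℓᵢ = 0.27·3 + 0.39·3 + 0.09·2 + 0.25·1 = 2.41 bits/symbol.

2.41 bits/symbol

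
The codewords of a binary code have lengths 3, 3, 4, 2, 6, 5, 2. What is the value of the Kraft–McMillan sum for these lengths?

0.859375

With common denominator 2^6 = 64: Σ 2^(−ℓᵢ) = 8/64 + 8/64 + 4/64 + 16/64 + 1/64 + 2/64 + 16/64 = 55/64 = 0.859375.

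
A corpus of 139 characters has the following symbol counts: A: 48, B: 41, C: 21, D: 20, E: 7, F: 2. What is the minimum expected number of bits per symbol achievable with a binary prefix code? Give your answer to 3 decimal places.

2.273 bits/symbol

Probabilities are the counts divided by 139.
Repeatedly combine the two least-probable nodes; the expected code length is the sum of the merged weights.
merge 2/139 + 7/139 → 9/139
merge 9/139 + 20/139 → 29/139
merge 21/139 + 29/139 → 50/139
merge 41/139 + 48/139 → 89/139
merge 50/139 + 89/139 → 1
L = 9/139 + 29/139 + 50/139 + 89/139 + 1 = 316/139 ≈ 2.273 bits/symbol.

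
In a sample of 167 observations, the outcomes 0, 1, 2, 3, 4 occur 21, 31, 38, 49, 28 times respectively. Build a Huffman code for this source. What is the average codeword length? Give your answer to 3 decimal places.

Probabilities are the counts divided by 167.
Repeatedly combine the two least-probable nodes; the expected code length is the sum of the merged weights.
merge 21/167 + 28/167 → 49/167
merge 31/167 + 38/167 → 69/167
merge 49/167 + 49/167 → 98/167
merge 69/167 + 98/167 → 1
L = 49/167 + 69/167 + 98/167 + 1 = 383/167 ≈ 2.293 bits/symbol.

2.293 bits/symbol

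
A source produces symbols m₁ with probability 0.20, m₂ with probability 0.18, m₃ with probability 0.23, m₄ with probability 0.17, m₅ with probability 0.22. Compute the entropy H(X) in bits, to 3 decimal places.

2.313 bits

H = −Σ pᵢ log₂ pᵢ.
−0.20·log₂(0.20) = 0.4644
−0.18·log₂(0.18) = 0.4453
−0.23·log₂(0.23) = 0.4877
−0.17·log₂(0.17) = 0.4346
−0.22·log₂(0.22) = 0.4806
Sum ≈ 2.3125 → 2.313 bits.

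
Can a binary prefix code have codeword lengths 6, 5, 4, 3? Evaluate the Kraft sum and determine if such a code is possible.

With common denominator 2^6 = 64: Σ 2^(−ℓᵢ) = 1/64 + 2/64 + 4/64 + 8/64 = 15/64 = 0.234375.
Kraft's inequality requires Σ ≤ 1; here Σ = 0.234375 ≤ 1, so such a prefix code exists.

0.234375; yes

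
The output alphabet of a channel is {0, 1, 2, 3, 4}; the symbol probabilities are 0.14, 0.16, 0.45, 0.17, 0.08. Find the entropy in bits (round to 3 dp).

H = −Σ pᵢ log₂ pᵢ.
−0.14·log₂(0.14) = 0.3971
−0.16·log₂(0.16) = 0.4230
−0.45·log₂(0.45) = 0.5184
−0.17·log₂(0.17) = 0.4346
−0.08·log₂(0.08) = 0.2915
Sum ≈ 2.0646 → 2.065 bits.

2.065 bits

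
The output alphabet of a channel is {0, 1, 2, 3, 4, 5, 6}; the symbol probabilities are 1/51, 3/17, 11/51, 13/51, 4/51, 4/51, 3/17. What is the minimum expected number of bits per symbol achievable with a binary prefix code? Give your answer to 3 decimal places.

Repeatedly combine the two least-probable nodes; the expected code length is the sum of the merged weights.
merge 1/51 + 4/51 → 5/51
merge 4/51 + 5/51 → 3/17
merge 3/17 + 3/17 → 6/17
merge 3/17 + 11/51 → 20/51
merge 13/51 + 6/17 → 31/51
merge 20/51 + 31/51 → 1
L = 5/51 + 3/17 + 6/17 + 20/51 + 31/51 + 1 = 134/51 ≈ 2.627 bits/symbol.

2.627 bits/symbol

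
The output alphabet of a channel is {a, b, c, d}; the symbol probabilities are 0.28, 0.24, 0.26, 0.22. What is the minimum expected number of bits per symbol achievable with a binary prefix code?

Repeatedly combine the two least-probable nodes; the expected code length is the sum of the merged weights.
merge 11/50 + 6/25 → 23/50
merge 13/50 + 7/25 → 27/50
merge 23/50 + 27/50 → 1
L = 23/50 + 27/50 + 1 = 2 bits/symbol.

2 bits/symbol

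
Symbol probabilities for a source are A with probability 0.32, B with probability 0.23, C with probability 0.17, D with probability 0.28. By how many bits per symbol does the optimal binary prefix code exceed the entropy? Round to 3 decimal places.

0.037 bits

Entropy H = −Σ p log₂ p ≈ 1.9625 bits.
Huffman merges: 17/100+23/100→2/5; 7/25+8/25→3/5; 2/5+3/5→1. L = 2 ≈ 2.0000.
L − H = 2.0000 − 1.9625 = 0.037 bits.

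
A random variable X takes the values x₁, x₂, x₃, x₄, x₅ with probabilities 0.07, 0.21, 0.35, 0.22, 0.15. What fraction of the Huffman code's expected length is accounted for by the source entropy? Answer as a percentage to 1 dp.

Entropy H = −Σ p log₂ p ≈ 2.1626 bits.
Huffman merges: 7/100+3/20→11/50; 21/100+11/50→43/100; 11/50+7/20→57/100; 43/100+57/100→1. L = 111/50 ≈ 2.2200.
Efficiency = H/L = 2.1626/2.2200 = 97.4%.

97.4%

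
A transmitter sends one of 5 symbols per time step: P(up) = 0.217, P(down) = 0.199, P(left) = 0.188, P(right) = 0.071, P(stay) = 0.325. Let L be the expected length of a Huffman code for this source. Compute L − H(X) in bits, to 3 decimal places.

Entropy H = −Σ p log₂ p ≈ 2.1930 bits.
Huffman merges: 71/1000+47/250→259/1000; 199/1000+217/1000→52/125; 259/1000+13/40→73/125; 52/125+73/125→1. L = 2259/1000 ≈ 2.2590.
L − H = 2.2590 − 2.1930 = 0.066 bits.

0.066 bits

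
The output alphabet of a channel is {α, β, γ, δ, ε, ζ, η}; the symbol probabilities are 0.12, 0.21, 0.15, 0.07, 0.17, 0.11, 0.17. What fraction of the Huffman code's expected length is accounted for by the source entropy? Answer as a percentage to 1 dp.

Entropy H = −Σ p log₂ p ≈ 2.7385 bits.
Huffman merges: 7/100+11/100→9/50; 3/25+3/20→27/100; 17/100+17/100→17/50; 9/50+21/100→39/100; 27/100+17/50→61/100; 39/100+61/100→1. L = 279/100 ≈ 2.7900.
Efficiency = H/L = 2.7385/2.7900 = 98.2%.

98.2%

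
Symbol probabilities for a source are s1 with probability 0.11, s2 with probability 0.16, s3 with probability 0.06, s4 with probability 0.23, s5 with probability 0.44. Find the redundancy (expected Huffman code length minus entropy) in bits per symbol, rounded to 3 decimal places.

0.034 bits

Entropy H = −Σ p log₂ p ≈ 2.0257 bits.
Huffman merges: 3/50+11/100→17/100; 4/25+17/100→33/100; 23/100+33/100→14/25; 11/25+14/25→1. L = 103/50 ≈ 2.0600.
L − H = 2.0600 − 2.0257 = 0.034 bits.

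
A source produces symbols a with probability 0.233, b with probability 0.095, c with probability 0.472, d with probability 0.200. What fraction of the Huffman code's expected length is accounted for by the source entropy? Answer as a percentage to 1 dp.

Entropy H = −Σ p log₂ p ≈ 1.7879 bits.
Huffman merges: 19/200+1/5→59/200; 233/1000+59/200→66/125; 59/125+66/125→1. L = 1823/1000 ≈ 1.8230.
Efficiency = H/L = 1.7879/1.8230 = 98.1%.

98.1%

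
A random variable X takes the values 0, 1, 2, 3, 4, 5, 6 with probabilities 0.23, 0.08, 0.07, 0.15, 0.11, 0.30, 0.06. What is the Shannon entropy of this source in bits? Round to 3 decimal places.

2.573 bits

H = −Σ pᵢ log₂ pᵢ.
−0.23·log₂(0.23) = 0.4877
−0.08·log₂(0.08) = 0.2915
−0.07·log₂(0.07) = 0.2686
−0.15·log₂(0.15) = 0.4105
−0.11·log₂(0.11) = 0.3503
−0.30·log₂(0.30) = 0.5211
−0.06·log₂(0.06) = 0.2435
Sum ≈ 2.5732 → 2.573 bits.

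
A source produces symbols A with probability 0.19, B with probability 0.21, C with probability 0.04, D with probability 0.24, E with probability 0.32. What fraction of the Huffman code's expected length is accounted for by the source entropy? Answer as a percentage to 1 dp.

95.7%

Entropy H = −Σ p log₂ p ≈ 2.1340 bits.
Huffman merges: 1/25+19/100→23/100; 21/100+23/100→11/25; 6/25+8/25→14/25; 11/25+14/25→1. L = 223/100 ≈ 2.2300.
Efficiency = H/L = 2.1340/2.2300 = 95.7%.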